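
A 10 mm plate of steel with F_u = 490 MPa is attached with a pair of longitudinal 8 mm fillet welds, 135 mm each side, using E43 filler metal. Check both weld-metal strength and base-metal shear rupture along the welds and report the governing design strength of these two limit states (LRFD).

φR_n ≈ 295 kN (weld metal governs)

E43XX → F_EXX = 430 MPa.
t_e = 0.707 × 8 = 5.656 mm; L = 270 mm.
Weld metal: φR_n = 0.75 × 0.6 × 430 × 5.656 × 270 × 10⁻³ = 295.5 kN.
Base metal (shear rupture): φR_n = 0.75 × 0.6 × 490 × 10 × 270 × 10⁻³ = 595.4 kN.
Governing: weld metal.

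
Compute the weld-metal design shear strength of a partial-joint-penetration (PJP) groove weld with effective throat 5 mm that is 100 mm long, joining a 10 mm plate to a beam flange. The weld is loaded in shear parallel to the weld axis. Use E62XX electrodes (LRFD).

E62XX → F_EXX = 620 MPa.
Effective throat (given) t_e = 5 mm.
A_we = 5 × 100 = 500 mm².
F_nw = 0.6 F_EXX = 372 MPa.
φR_n = 0.75 × 372 × 500 × 10⁻³ = 139.5 kN.

φR_n ≈ 140 kN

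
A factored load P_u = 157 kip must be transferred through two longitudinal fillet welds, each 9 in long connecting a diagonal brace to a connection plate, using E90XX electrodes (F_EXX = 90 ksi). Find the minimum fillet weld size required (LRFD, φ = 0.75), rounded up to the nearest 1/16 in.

w = 5/16 in

Total weld length L = 18 in.
Required throat t_e = P_u / (φ × 0.6 F_EXX × L) = 157 / (0.75 × 0.6 × 90 × 18) = 0.2154 in.
Required leg w = t_e / 0.707 = 0.3046 in → use 5/16 in.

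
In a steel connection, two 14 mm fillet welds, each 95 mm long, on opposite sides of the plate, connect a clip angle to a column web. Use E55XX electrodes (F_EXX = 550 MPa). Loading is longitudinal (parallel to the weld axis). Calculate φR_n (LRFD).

Effective throat t_e = 0.707 × 14 = 9.898 mm.
Total length L = 190 mm; A_we = 9.898 × 190 = 1881 mm².
F_nw = 0.6 F_EXX = 0.6 × 550 = 330 MPa.
φR_n = 0.75 × 330 × 1881 × 10⁻³ = 465.5 kN.

φR_n ≈ 465 kN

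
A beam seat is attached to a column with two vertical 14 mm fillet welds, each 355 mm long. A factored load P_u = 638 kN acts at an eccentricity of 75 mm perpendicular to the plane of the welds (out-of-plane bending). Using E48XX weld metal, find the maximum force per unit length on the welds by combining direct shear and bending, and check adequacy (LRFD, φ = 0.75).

f_max ≈ 1450 N/mm; adequate

E48XX → F_EXX = 480 MPa.
L_w = 2 × 355 = 710 mm; section modulus (unit throat) S = 2 × L²/6 = 42010 mm².
Direct shear f_v = P/L_w = 638×10³/710 = 898.6 N/mm.
Moment M = P × e = 638×10³ × 75 = 47850000 N·mm; bending f_b = M/S = 1139 N/mm.
f_max = √(f_v² + f_b²) = √(898.6² + 1139²) = 1451 N/mm.
φr_n = 0.75 × 0.6 × 480 × (0.707 × 14) = 2138 N/mm → adequate.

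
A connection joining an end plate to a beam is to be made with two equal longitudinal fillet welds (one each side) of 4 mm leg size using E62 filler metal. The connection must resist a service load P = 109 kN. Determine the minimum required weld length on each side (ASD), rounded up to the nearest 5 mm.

E62XX → F_EXX = 620 MPa.
Throat t_e = 0.707 × 4 = 2.828 mm.
r_n/Ω = (0.6 × 620 × 2.828) / 2.0 = 526 N/mm = 0.526 kN/mm.
L_req = P / (r_n/Ω) = 109 / 0.526 = 207.2 mm total.
Per side: 207.2 / 2 = 103.6 mm.
Round up → use L = 105 mm on each side.

L = 105 mm on each side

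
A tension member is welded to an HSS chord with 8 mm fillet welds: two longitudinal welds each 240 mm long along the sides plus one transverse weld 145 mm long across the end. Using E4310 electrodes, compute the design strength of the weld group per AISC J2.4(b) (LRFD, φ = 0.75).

φR_n ≈ 685 kN

E43XX → F_EXX = 430 MPa.
t_e = 0.707 × 8 = 5.656 mm.
R_nwl = 0.6 × 430 × 5.656 × 480 × 10⁻³ = 700.4 kN (longitudinal, 2 welds).
R_nwt = 0.6 × 430 × 5.656 × 145 × 10⁻³ = 211.6 kN (transverse, base value).
(i) R_nwl + R_nwt = 912 kN; (ii) 0.85 R_nwl + 1.5 R_nwt = 912.8 kN.
R_n = max = 912.8 kN [governs: (ii)]; φR_n = 684.6 kN.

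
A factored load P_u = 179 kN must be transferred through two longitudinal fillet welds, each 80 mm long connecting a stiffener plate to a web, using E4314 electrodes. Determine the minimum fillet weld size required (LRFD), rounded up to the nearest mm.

E43XX → F_EXX = 430 MPa.
Total weld length L = 160 mm.
Required throat t_e = P_u / (φ × 0.6 F_EXX × L) = 179 / (0.75 × 0.6 × 430 × 160 × 10⁻³) = 5.782 mm.
Required leg w = t_e / 0.707 = 8.178 mm → use 9 mm.

w = 9 mm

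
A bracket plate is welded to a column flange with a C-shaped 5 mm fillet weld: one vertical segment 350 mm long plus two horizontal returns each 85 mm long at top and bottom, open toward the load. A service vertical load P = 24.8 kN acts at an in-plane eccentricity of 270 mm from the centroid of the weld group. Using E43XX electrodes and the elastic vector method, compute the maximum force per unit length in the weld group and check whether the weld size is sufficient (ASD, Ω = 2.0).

E43XX → F_EXX = 430 MPa.
Total weld length L_w = 520 mm. Treat welds as unit-width lines.
Centroid: x̄ = 2×85×42.5 / 520 = 13.89 mm from the vertical weld.
Polar moment about centroid: J = I_x + I_y = [350³/12 + 2×85×175²] + [350×13.89² + 2(85³/12 + 85×28.61²)] = 9088000 mm³.
Direct shear f_v = P/L_w = 24.8×10³ / 520 = 47.69 N/mm (vertical).
Torsion M = P·e = 24.8×10³ × 270 = 6696000 N·mm.
Critical point at (x, y) = (71.11, 175) from centroid. f_tx = M·y/J = 128.9 N/mm; f_ty = M·x/J = 52.39 N/mm.
Resultant f_max = √[f_tx² + (f_v + f_ty)²] = √[128.9² + (47.69 + 52.39)²] = 163.2 N/mm.
Capacity per unit length: r_n/Ω = (1/2.0) × 0.6 × 430 × (0.707 × 5) = 456 N/mm.
163.2 ≤ 456 → adequate.

f_max ≈ 163 N/mm; adequate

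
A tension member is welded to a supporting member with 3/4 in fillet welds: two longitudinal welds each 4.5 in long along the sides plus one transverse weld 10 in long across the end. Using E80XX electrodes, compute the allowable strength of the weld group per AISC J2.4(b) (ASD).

E80XX → F_EXX = 80 ksi.
t_e = 0.707 × 0.75 = 0.5302 in.
R_nwl = 0.6 × 80 × 0.5302 × 9 = 229.1 kip (longitudinal, 2 welds).
R_nwt = 0.6 × 80 × 0.5302 × 10 = 254.5 kip (transverse, base value).
(i) R_nwl + R_nwt = 483.6 kip; (ii) 0.85 R_nwl + 1.5 R_nwt = 576.5 kip.
R_n = max = 576.5 kip [governs: (ii)]; R_n/Ω = 288.2 kip.

R_n/Ω ≈ 288 kip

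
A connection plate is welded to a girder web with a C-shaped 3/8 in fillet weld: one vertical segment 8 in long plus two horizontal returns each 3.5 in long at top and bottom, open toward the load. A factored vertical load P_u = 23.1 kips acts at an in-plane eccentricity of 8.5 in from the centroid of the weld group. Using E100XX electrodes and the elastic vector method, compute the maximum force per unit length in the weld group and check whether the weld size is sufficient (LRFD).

E100XX → F_EXX = 100 ksi.
Total weld length L_w = 15 in. Treat welds as unit-width lines.
Centroid: x̄ = 2×3.5×1.75 / 15 = 0.8167 in from the vertical weld.
Polar moment about centroid: J = I_x + I_y = [8³/12 + 2×3.5×4²] + [8×0.8167² + 2(3.5³/12 + 3.5×0.9333²)] = 173.2 in³.
Direct shear f_v = P/L_w = 23.1 / 15 = 1.54 kip/in (vertical).
Torsion M = P·e = 23.1 × 8.5 = 196.35 kip·in.
Critical point at (x, y) = (2.683, 4) from centroid. f_tx = M·y/J = 4.533 kip/in; f_ty = M·x/J = 3.041 kip/in.
Resultant f_max = √[f_tx² + (f_v + f_ty)²] = √[4.533² + (1.54 + 3.041)²] = 6.445 kip/in.
Capacity per unit length: φr_n = 0.75 × 0.6 × 100 × (0.707 × 0.375) = 11.93 kip/in.
6.445 ≤ 11.93 → adequate.

f_max ≈ 6.45 kip/in; adequate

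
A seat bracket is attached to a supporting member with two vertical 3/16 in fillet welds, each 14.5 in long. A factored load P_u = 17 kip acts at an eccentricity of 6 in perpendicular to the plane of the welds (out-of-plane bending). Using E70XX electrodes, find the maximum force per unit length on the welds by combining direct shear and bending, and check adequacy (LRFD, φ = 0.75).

E70XX → F_EXX = 70 ksi.
L_w = 2 × 14.5 = 29 in; section modulus (unit throat) S = 2 × L²/6 = 70.08 in².
Direct shear f_v = P/L_w = 17/29 = 0.5862 kip/in.
Moment M = P × e = 17 × 6 = 102 kip·in; bending f_b = M/S = 1.455 kip/in.
f_max = √(f_v² + f_b²) = √(0.5862² + 1.455²) = 1.569 kip/in.
φr_n = 0.75 × 0.6 × 70 × (0.707 × 0.1875) = 4.176 kip/in → adequate.

f_max ≈ 1.57 kip/in; adequate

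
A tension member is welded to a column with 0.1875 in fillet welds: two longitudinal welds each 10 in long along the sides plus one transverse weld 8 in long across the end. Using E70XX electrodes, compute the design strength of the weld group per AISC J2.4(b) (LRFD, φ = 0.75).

E70XX → F_EXX = 70 ksi.
t_e = 0.707 × 0.1875 = 0.1326 in.
R_nwl = 0.6 × 70 × 0.1326 × 20 = 111.4 kip (longitudinal, 2 welds).
R_nwt = 0.6 × 70 × 0.1326 × 8 = 44.54 kip (transverse, base value).
(i) R_nwl + R_nwt = 155.9 kip; (ii) 0.85 R_nwl + 1.5 R_nwt = 161.5 kip.
R_n = max = 161.5 kip [governs: (ii)]; φR_n = 121.1 kip.

φR_n ≈ 121 kip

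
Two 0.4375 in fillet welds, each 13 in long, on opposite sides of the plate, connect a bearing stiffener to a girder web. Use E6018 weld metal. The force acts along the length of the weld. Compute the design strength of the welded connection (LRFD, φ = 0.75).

E60XX → F_EXX = 60 ksi.
Effective throat t_e = 0.707 × 0.4375 = 0.3093 in.
Total length L = 26 in; A_we = 0.3093 × 26 = 8.042 in².
F_nw = 0.6 F_EXX = 0.6 × 60 = 36 ksi.
φR_n = 0.75 × 36 × 8.042 = 217.1 kips.

φR_n ≈ 217 kips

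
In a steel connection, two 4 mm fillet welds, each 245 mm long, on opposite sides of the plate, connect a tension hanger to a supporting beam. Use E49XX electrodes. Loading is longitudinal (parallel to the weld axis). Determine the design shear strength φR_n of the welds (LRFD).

φR_n ≈ 306 kN

E49XX → F_EXX = 490 MPa.
Effective throat t_e = 0.707 × 4 = 2.828 mm.
Total length L = 490 mm; A_we = 2.828 × 490 = 1386 mm².
F_nw = 0.6 F_EXX = 0.6 × 490 = 294 MPa.
φR_n = 0.75 × 294 × 1386 × 10⁻³ = 305.6 kN.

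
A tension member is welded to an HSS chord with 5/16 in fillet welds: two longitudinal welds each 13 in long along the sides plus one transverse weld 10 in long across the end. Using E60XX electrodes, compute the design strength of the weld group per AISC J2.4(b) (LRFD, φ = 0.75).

φR_n ≈ 221 kip

E60XX → F_EXX = 60 ksi.
t_e = 0.707 × 0.3125 = 0.2209 in.
R_nwl = 0.6 × 60 × 0.2209 × 26 = 206.8 kip (longitudinal, 2 welds).
R_nwt = 0.6 × 60 × 0.2209 × 10 = 79.54 kip (transverse, base value).
(i) R_nwl + R_nwt = 286.3 kip; (ii) 0.85 R_nwl + 1.5 R_nwt = 295.1 kip.
R_n = max = 295.1 kip [governs: (ii)]; φR_n = 221.3 kip.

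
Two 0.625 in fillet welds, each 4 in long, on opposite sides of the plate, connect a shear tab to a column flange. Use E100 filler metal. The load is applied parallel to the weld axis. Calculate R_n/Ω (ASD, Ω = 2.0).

R_n/Ω ≈ 106 kips

E100XX → F_EXX = 100 ksi.
Effective throat t_e = 0.707 × 0.625 = 0.4419 in.
Total length L = 8 in; A_we = 0.4419 × 8 = 3.535 in².
F_nw = 0.6 F_EXX = 0.6 × 100 = 60 ksi.
R_n = 60 × 3.535 = 212.1 kips; R_n/Ω = 212.1/2.0 = 106 kips.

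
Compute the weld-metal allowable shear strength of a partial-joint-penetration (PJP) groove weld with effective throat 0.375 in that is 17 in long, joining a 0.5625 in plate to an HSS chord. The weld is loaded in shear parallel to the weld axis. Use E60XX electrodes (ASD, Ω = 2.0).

E60XX → F_EXX = 60 ksi.
Effective throat (given) t_e = 0.375 in.
A_we = 0.375 × 17 = 6.375 in².
F_nw = 0.6 F_EXX = 36 ksi.
R_n/Ω = (36 × 6.375) / 2.0 = 114.8 kip.

R_n/Ω ≈ 115 kip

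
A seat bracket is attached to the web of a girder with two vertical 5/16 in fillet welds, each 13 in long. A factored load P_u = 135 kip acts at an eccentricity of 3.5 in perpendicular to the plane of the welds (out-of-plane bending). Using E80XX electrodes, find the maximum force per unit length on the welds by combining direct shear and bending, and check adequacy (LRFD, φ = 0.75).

E80XX → F_EXX = 80 ksi.
L_w = 2 × 13 = 26 in; section modulus (unit throat) S = 2 × L²/6 = 56.33 in².
Direct shear f_v = P/L_w = 135/26 = 5.192 kip/in.
Moment M = P × e = 135 × 3.5 = 472.5 kip·in; bending f_b = M/S = 8.388 kip/in.
f_max = √(f_v² + f_b²) = √(5.192² + 8.388²) = 9.865 kip/in.
φr_n = 0.75 × 0.6 × 80 × (0.707 × 0.3125) = 7.954 kip/in → NOT adequate.

f_max ≈ 9.86 kip/in; NOT adequate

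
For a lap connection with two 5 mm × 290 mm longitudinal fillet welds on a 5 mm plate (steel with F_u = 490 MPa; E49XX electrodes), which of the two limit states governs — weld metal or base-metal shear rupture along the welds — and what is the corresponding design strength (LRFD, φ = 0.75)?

E49XX → F_EXX = 490 MPa.
t_e = 0.707 × 5 = 3.535 mm; L = 580 mm.
Weld metal: φR_n = 0.75 × 0.6 × 490 × 3.535 × 580 × 10⁻³ = 452.1 kN.
Base metal (shear rupture): φR_n = 0.75 × 0.6 × 490 × 5 × 580 × 10⁻³ = 639.5 kN.
Governing: weld metal.

φR_n ≈ 452 kN (weld metal governs)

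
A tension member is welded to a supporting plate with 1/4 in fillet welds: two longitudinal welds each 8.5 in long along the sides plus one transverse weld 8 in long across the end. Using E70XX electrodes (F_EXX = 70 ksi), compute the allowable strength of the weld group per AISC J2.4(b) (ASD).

t_e = 0.707 × 0.25 = 0.1767 in.
R_nwl = 0.6 × 70 × 0.1767 × 17 = 126.2 kip (longitudinal, 2 welds).
R_nwt = 0.6 × 70 × 0.1767 × 8 = 59.39 kip (transverse, base value).
(i) R_nwl + R_nwt = 185.6 kip; (ii) 0.85 R_nwl + 1.5 R_nwt = 196.4 kip.
R_n = max = 196.4 kip [governs: (ii)]; R_n/Ω = 98.18 kip.

R_n/Ω ≈ 98.2 kip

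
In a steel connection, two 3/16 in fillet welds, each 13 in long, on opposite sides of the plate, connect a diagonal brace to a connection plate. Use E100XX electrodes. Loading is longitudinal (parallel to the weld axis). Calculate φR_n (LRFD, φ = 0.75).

φR_n ≈ 155 kips

E100XX → F_EXX = 100 ksi.
Effective throat t_e = 0.707 × 0.1875 = 0.1326 in.
Total length L = 26 in; A_we = 0.1326 × 26 = 3.447 in².
F_nw = 0.6 F_EXX = 0.6 × 100 = 60 ksi.
φR_n = 0.75 × 60 × 3.447 = 155.1 kips.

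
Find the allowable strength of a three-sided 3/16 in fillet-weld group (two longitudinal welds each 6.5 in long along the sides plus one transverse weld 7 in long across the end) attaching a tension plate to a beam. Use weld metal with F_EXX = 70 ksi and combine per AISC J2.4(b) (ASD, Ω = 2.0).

R_n/Ω ≈ 60 kips

t_e = 0.707 × 0.1875 = 0.1326 in.
R_nwl = 0.6 × 70 × 0.1326 × 13 = 72.38 kips (longitudinal, 2 welds).
R_nwt = 0.6 × 70 × 0.1326 × 7 = 38.97 kips (transverse, base value).
(i) R_nwl + R_nwt = 111.4 kips; (ii) 0.85 R_nwl + 1.5 R_nwt = 120 kips.
R_n = max = 120 kips [governs: (ii)]; R_n/Ω = 59.99 kips.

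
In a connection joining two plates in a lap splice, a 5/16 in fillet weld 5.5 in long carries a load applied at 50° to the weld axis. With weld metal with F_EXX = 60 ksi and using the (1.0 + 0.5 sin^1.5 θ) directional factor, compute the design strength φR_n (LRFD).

t_e = 0.707 × 0.3125 = 0.2209 in; A_we = 0.2209 × 5.5 = 1.215 in².
Directional factor: 1.0 + 0.5 sin^1.5(50°) = 1.335.
F_nw = 0.6 × 60 × 1.335 = 48.07 ksi.
φR_n = 0.75 × 48.07 × 1.215 = 43.81 kips.

φR_n ≈ 43.8 kips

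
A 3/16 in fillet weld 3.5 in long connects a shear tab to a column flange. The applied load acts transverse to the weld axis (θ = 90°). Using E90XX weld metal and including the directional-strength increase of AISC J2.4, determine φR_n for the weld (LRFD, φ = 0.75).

E90XX → F_EXX = 90 ksi.
t_e = 0.707 × 0.1875 = 0.1326 in; A_we = 0.1326 × 3.5 = 0.464 in².
Directional factor: 1.0 + 0.5 sin^1.5(90°) = 1.5.
F_nw = 0.6 × 90 × 1.5 = 81 ksi.
φR_n = 0.75 × 81 × 0.464 = 28.19 kips.

φR_n ≈ 28.2 kips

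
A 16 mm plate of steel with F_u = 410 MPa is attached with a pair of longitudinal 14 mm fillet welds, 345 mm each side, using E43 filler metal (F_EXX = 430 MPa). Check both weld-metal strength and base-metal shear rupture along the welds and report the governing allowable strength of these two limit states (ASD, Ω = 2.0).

R_n/Ω ≈ 881 kN (weld metal governs)

t_e = 0.707 × 14 = 9.898 mm; L = 690 mm.
Weld metal: R_n/Ω = (1/2.0) × 0.6 × 430 × 9.898 × 690 × 10⁻³ = 881 kN.
Base metal (shear rupture): R_n/Ω = (1/2.0) × 0.6 × 410 × 16 × 690 × 10⁻³ = 1358 kN.
Governing: weld metal.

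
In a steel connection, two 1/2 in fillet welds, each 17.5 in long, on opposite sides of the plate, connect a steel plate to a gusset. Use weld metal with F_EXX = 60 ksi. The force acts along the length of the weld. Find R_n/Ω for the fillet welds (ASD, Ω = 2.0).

R_n/Ω ≈ 223 kips

Effective throat t_e = 0.707 × 0.5 = 0.3535 in.
Total length L = 35 in; A_we = 0.3535 × 35 = 12.37 in².
F_nw = 0.6 F_EXX = 0.6 × 60 = 36 ksi.
R_n = 36 × 12.37 = 445.4 kips; R_n/Ω = 445.4/2.0 = 222.7 kips.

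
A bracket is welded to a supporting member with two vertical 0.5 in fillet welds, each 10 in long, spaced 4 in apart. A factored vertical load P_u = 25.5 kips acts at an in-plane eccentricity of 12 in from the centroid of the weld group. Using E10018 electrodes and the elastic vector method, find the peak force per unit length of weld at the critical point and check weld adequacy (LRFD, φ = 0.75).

E100XX → F_EXX = 100 ksi.
Total weld length L_w = 20 in. Treat welds as unit-width lines.
Polar moment about centroid: J = 2[d³/12 + d(b/2)²] = 2[10³/12 + 10×2²] = 246.7 in³.
Direct shear f_v = P/L_w = 25.5 / 20 = 1.275 kip/in (vertical).
Torsion M = P·e = 25.5 × 12 = 306 kip·in.
Critical point at (x, y) = (2, 5) from centroid. f_tx = M·y/J = 6.203 kip/in; f_ty = M·x/J = 2.481 kip/in.
Resultant f_max = √[f_tx² + (f_v + f_ty)²] = √[6.203² + (1.275 + 2.481)²] = 7.251 kip/in.
Capacity per unit length: φr_n = 0.75 × 0.6 × 100 × (0.707 × 0.5) = 15.91 kip/in.
7.251 ≤ 15.91 → adequate.

f_max ≈ 7.25 kip/in; adequate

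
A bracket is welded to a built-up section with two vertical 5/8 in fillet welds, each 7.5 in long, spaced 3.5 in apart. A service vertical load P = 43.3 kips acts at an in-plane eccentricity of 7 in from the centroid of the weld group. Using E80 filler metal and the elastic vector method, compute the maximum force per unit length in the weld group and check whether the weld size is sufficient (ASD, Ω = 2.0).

f_max ≈ 12.3 kip/in; NOT adequate

E80XX → F_EXX = 80 ksi.
Total weld length L_w = 15 in. Treat welds as unit-width lines.
Polar moment about centroid: J = 2[d³/12 + d(b/2)²] = 2[7.5³/12 + 7.5×1.75²] = 116.2 in³.
Direct shear f_v = P/L_w = 43.3 / 15 = 2.887 kip/in (vertical).
Torsion M = P·e = 43.3 × 7 = 303.1 kip·in.
Critical point at (x, y) = (1.75, 3.75) from centroid. f_tx = M·y/J = 9.777 kip/in; f_ty = M·x/J = 4.563 kip/in.
Resultant f_max = √[f_tx² + (f_v + f_ty)²] = √[9.777² + (2.887 + 4.563)²] = 12.29 kip/in.
Capacity per unit length: r_n/Ω = (1/2.0) × 0.6 × 80 × (0.707 × 0.625) = 10.6 kip/in.
12.29 > 10.6 → NOT adequate.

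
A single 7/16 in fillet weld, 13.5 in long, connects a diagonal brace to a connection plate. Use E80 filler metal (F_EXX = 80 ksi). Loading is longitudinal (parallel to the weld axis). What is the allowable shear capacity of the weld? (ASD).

R_n/Ω ≈ 100 kips

Effective throat t_e = 0.707 × 0.4375 = 0.3093 in.
Total length L = 13.5 in; A_we = 0.3093 × 13.5 = 4.176 in².
F_nw = 0.6 F_EXX = 0.6 × 80 = 48 ksi.
R_n = 48 × 4.176 = 200.4 kips; R_n/Ω = 200.4/2.0 = 100.2 kips.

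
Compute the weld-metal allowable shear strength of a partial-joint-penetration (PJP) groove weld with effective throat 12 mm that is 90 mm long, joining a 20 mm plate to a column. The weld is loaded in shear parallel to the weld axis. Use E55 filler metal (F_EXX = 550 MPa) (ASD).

R_n/Ω ≈ 178 kN

Effective throat (given) t_e = 12 mm.
A_we = 12 × 90 = 1080 mm².
F_nw = 0.6 F_EXX = 330 MPa.
R_n/Ω = (330 × 1080) / 2.0 × 10⁻³ = 178.2 kN.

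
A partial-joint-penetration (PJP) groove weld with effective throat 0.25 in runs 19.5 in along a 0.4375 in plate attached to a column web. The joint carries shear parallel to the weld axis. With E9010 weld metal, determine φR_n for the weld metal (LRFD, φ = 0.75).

φR_n ≈ 197 kip

E90XX → F_EXX = 90 ksi.
Effective throat (given) t_e = 0.25 in.
A_we = 0.25 × 19.5 = 4.875 in².
F_nw = 0.6 F_EXX = 54 ksi.
φR_n = 0.75 × 54 × 4.875 = 197.4 kip.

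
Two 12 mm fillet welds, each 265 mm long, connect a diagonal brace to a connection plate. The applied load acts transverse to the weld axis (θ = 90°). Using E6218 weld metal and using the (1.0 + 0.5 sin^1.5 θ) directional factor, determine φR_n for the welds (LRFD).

E62XX → F_EXX = 620 MPa.
t_e = 0.707 × 12 = 8.484 mm; A_we = 8.484 × 530 = 4497 mm².
Directional factor: 1.0 + 0.5 sin^1.5(90°) = 1.5.
F_nw = 0.6 × 620 × 1.5 = 558 MPa.
φR_n = 0.75 × 558 × 4497 × 10⁻³ = 1882 kN.

φR_n ≈ 1880 kN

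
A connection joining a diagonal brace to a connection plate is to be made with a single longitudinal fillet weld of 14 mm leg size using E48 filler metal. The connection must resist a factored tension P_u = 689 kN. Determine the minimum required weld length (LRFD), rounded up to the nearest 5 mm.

L = 325 mm

E48XX → F_EXX = 480 MPa.
Throat t_e = 0.707 × 14 = 9.898 mm.
φr_n = 0.75 × 0.6 × 480 × 9.898 × 10⁻³ = 2.138 kN/mm.
L_req = P_u / φr_n = 689 / 2.138 = 322.3 mm total.
Round up → use L = 325 mm.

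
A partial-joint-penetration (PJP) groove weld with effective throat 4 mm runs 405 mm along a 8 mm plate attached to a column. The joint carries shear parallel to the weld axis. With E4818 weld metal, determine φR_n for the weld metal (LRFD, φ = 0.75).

E48XX → F_EXX = 480 MPa.
Effective throat (given) t_e = 4 mm.
A_we = 4 × 405 = 1620 mm².
F_nw = 0.6 F_EXX = 288 MPa.
φR_n = 0.75 × 288 × 1620 × 10⁻³ = 349.9 kN.

φR_n ≈ 350 kN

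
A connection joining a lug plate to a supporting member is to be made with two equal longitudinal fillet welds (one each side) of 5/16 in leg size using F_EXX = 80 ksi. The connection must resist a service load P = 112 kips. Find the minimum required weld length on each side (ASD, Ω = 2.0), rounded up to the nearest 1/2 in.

Throat t_e = 0.707 × 0.3125 = 0.2209 in.
r_n/Ω = (0.6 × 80 × 0.2209) / 2.0 = 5.302 kip/in.
L_req = P / (r_n/Ω) = 112 / 5.302 = 21.12 in total.
Per side: 21.12 / 2 = 10.56 in.
Round up → use L = 11 in on each side.

L = 11 in on each side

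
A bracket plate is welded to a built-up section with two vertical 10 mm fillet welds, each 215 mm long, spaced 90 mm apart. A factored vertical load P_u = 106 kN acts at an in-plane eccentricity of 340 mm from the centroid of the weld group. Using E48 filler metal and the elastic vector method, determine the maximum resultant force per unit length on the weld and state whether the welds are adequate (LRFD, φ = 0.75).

E48XX → F_EXX = 480 MPa.
Total weld length L_w = 430 mm. Treat welds as unit-width lines.
Polar moment about centroid: J = 2[d³/12 + d(b/2)²] = 2[215³/12 + 215×45²] = 2527000 mm³.
Direct shear f_v = P/L_w = 106×10³ / 430 = 246.5 N/mm (vertical).
Torsion M = P·e = 106×10³ × 340 = 36040000 N·mm.
Critical point at (x, y) = (45, 107.5) from centroid. f_tx = M·y/J = 1533 N/mm; f_ty = M·x/J = 641.8 N/mm.
Resultant f_max = √[f_tx² + (f_v + f_ty)²] = √[1533² + (246.5 + 641.8)²] = 1772 N/mm.
Capacity per unit length: φr_n = 0.75 × 0.6 × 480 × (0.707 × 10) = 1527 N/mm.
1772 > 1527 → NOT adequate.

f_max ≈ 1770 N/mm; NOT adequate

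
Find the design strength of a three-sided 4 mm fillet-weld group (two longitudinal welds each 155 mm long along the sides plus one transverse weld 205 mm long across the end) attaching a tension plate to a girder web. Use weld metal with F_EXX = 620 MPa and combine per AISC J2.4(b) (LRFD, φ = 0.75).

t_e = 0.707 × 4 = 2.828 mm.
R_nwl = 0.6 × 620 × 2.828 × 310 × 10⁻³ = 326.1 kN (longitudinal, 2 welds).
R_nwt = 0.6 × 620 × 2.828 × 205 × 10⁻³ = 215.7 kN (transverse, base value).
(i) R_nwl + R_nwt = 541.8 kN; (ii) 0.85 R_nwl + 1.5 R_nwt = 600.7 kN.
R_n = max = 600.7 kN [governs: (ii)]; φR_n = 450.5 kN.

φR_n ≈ 451 kN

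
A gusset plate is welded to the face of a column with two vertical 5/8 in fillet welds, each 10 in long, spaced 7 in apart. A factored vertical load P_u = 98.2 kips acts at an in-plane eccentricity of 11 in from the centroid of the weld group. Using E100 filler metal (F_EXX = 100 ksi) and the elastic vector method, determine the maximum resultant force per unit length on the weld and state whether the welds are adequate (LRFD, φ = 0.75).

f_max ≈ 19.3 kip/in; adequate

Total weld length L_w = 20 in. Treat welds as unit-width lines.
Polar moment about centroid: J = 2[d³/12 + d(b/2)²] = 2[10³/12 + 10×3.5²] = 411.7 in³.
Direct shear f_v = P/L_w = 98.2 / 20 = 4.91 kip/in (vertical).
Torsion M = P·e = 98.2 × 11 = 1080.2 kip·in.
Critical point at (x, y) = (3.5, 5) from centroid. f_tx = M·y/J = 13.12 kip/in; f_ty = M·x/J = 9.184 kip/in.
Resultant f_max = √[f_tx² + (f_v + f_ty)²] = √[13.12² + (4.91 + 9.184)²] = 19.26 kip/in.
Capacity per unit length: φr_n = 0.75 × 0.6 × 100 × (0.707 × 0.625) = 19.88 kip/in.
19.26 ≤ 19.88 → adequate.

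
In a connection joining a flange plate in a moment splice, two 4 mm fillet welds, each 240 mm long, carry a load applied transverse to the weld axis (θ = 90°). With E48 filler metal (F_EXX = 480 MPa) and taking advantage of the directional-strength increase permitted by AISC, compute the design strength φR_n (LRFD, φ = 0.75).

t_e = 0.707 × 4 = 2.828 mm; A_we = 2.828 × 480 = 1357 mm².
Directional factor: 1.0 + 0.5 sin^1.5(90°) = 1.5.
F_nw = 0.6 × 480 × 1.5 = 432 MPa.
φR_n = 0.75 × 432 × 1357 × 10⁻³ = 439.8 kN.

φR_n ≈ 440 kN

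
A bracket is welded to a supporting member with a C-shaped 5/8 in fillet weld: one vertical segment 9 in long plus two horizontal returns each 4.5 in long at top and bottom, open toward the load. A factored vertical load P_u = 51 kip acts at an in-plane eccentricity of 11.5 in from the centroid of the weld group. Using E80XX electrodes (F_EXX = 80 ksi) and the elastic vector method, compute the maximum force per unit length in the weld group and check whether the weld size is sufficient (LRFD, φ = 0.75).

f_max ≈ 13.6 kip/in; adequate

Total weld length L_w = 18 in. Treat welds as unit-width lines.
Centroid: x̄ = 2×4.5×2.25 / 18 = 1.125 in from the vertical weld.
Polar moment about centroid: J = I_x + I_y = [9³/12 + 2×4.5×4.5²] + [9×1.125² + 2(4.5³/12 + 4.5×1.125²)] = 281 in³.
Direct shear f_v = P/L_w = 51 / 18 = 2.833 kip/in (vertical).
Torsion M = P·e = 51 × 11.5 = 586.5 kip·in.
Critical point at (x, y) = (3.375, 4.5) from centroid. f_tx = M·y/J = 9.393 kip/in; f_ty = M·x/J = 7.045 kip/in.
Resultant f_max = √[f_tx² + (f_v + f_ty)²] = √[9.393² + (2.833 + 7.045)²] = 13.63 kip/in.
Capacity per unit length: φr_n = 0.75 × 0.6 × 80 × (0.707 × 0.625) = 15.91 kip/in.
13.63 ≤ 15.91 → adequate.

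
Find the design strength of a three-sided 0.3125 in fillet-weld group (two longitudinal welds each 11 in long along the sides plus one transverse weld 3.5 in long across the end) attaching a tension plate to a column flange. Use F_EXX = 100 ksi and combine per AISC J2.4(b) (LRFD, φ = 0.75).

φR_n ≈ 254 kip

t_e = 0.707 × 0.3125 = 0.2209 in.
R_nwl = 0.6 × 100 × 0.2209 × 22 = 291.6 kip (longitudinal, 2 welds).
R_nwt = 0.6 × 100 × 0.2209 × 3.5 = 46.4 kip (transverse, base value).
(i) R_nwl + R_nwt = 338 kip; (ii) 0.85 R_nwl + 1.5 R_nwt = 317.5 kip.
R_n = max = 338 kip [governs: (i)]; φR_n = 253.5 kip.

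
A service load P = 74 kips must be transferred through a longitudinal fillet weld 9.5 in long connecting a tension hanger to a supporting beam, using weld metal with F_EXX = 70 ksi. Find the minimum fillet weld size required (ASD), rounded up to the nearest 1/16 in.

Total weld length L = 9.5 in.
Required throat t_e = P × Ω / (0.6 F_EXX × L) = 74 × 2.0 / (0.6 × 70 × 9.5) = 0.3709 in.
Required leg w = t_e / 0.707 = 0.5246 in → use 9/16 in.

w = 9/16 in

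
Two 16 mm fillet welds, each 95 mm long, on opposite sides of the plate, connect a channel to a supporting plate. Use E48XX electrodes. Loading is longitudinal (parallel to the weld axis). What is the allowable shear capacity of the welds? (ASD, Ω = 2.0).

R_n/Ω ≈ 309 kN

E48XX → F_EXX = 480 MPa.
Effective throat t_e = 0.707 × 16 = 11.31 mm.
Total length L = 190 mm; A_we = 11.31 × 190 = 2149 mm².
F_nw = 0.6 F_EXX = 0.6 × 480 = 288 MPa.
R_n = 288 × 2149 × 10⁻³ = 619 kN; R_n/Ω = 619/2.0 = 309.5 kN.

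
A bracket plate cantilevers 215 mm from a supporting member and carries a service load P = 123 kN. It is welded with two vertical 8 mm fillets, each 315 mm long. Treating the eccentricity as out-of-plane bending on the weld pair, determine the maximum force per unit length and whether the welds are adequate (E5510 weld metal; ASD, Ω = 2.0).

E55XX → F_EXX = 550 MPa.
L_w = 2 × 315 = 630 mm; section modulus (unit throat) S = 2 × L²/6 = 33080 mm².
Direct shear f_v = P/L_w = 123×10³/630 = 195.2 N/mm.
Moment M = P × e = 123×10³ × 215 = 26445000 N·mm; bending f_b = M/S = 799.5 N/mm.
f_max = √(f_v² + f_b²) = √(195.2² + 799.5²) = 823 N/mm.
r_n/Ω = (1/2.0) × 0.6 × 550 × (0.707 × 8) = 933.2 N/mm → adequate.

f_max ≈ 823 N/mm; adequate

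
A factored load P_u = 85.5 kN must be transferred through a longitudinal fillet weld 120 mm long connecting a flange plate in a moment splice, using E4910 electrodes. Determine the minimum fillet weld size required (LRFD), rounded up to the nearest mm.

E49XX → F_EXX = 490 MPa.
Total weld length L = 120 mm.
Required throat t_e = P_u / (φ × 0.6 F_EXX × L) = 85.5 / (0.75 × 0.6 × 490 × 120 × 10⁻³) = 3.231 mm.
Required leg w = t_e / 0.707 = 4.57 mm → use 5 mm.

w = 5 mm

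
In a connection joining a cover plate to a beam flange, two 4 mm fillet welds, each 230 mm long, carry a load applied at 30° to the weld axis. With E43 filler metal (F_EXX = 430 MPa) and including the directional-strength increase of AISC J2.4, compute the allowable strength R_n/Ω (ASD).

t_e = 0.707 × 4 = 2.828 mm; A_we = 2.828 × 460 = 1301 mm².
Directional factor: 1.0 + 0.5 sin^1.5(30°) = 1.177.
F_nw = 0.6 × 430 × 1.177 = 303.6 MPa.
R_n/Ω = (303.6 × 1301) / 2.0 × 10⁻³ = 197.5 kN.

R_n/Ω ≈ 197 kN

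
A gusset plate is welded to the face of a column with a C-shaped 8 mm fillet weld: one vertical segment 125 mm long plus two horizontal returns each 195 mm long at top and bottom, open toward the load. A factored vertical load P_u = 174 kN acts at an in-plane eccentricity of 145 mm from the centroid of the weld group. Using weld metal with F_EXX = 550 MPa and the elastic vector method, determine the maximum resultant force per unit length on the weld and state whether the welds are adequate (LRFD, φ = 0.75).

f_max ≈ 1210 N/mm; adequate

Total weld length L_w = 515 mm. Treat welds as unit-width lines.
Centroid: x̄ = 2×195×97.5 / 515 = 73.83 mm from the vertical weld.
Polar moment about centroid: J = I_x + I_y = [125³/12 + 2×195×62.5²] + [125×73.83² + 2(195³/12 + 195×23.67²)] = 3822000 mm³.
Direct shear f_v = P/L_w = 174×10³ / 515 = 337.9 N/mm (vertical).
Torsion M = P·e = 174×10³ × 145 = 25230000 N·mm.
Critical point at (x, y) = (121.2, 62.5) from centroid. f_tx = M·y/J = 412.6 N/mm; f_ty = M·x/J = 799.9 N/mm.
Resultant f_max = √[f_tx² + (f_v + f_ty)²] = √[412.6² + (337.9 + 799.9)²] = 1210 N/mm.
Capacity per unit length: φr_n = 0.75 × 0.6 × 550 × (0.707 × 8) = 1400 N/mm.
1210 ≤ 1400 → adequate.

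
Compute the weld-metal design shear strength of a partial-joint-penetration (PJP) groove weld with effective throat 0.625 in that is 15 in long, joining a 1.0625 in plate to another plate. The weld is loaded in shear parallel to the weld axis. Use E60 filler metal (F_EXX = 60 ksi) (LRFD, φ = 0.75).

Effective throat (given) t_e = 0.625 in.
A_we = 0.625 × 15 = 9.375 in².
F_nw = 0.6 F_EXX = 36 ksi.
φR_n = 0.75 × 36 × 9.375 = 253.1 kips.

φR_n ≈ 253 kips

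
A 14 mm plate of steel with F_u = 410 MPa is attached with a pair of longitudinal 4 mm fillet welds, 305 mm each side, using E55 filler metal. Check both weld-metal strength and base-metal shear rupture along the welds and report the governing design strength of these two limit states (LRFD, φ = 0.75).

φR_n ≈ 427 kN (weld metal governs)

E55XX → F_EXX = 550 MPa.
t_e = 0.707 × 4 = 2.828 mm; L = 610 mm.
Weld metal: φR_n = 0.75 × 0.6 × 550 × 2.828 × 610 × 10⁻³ = 427 kN.
Base metal (shear rupture): φR_n = 0.75 × 0.6 × 410 × 14 × 610 × 10⁻³ = 1576 kN.
Governing: weld metal.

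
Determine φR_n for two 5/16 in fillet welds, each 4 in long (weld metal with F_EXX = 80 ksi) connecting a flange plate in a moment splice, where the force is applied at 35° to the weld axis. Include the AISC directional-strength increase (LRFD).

φR_n ≈ 77.5 kip

t_e = 0.707 × 0.3125 = 0.2209 in; A_we = 0.2209 × 8 = 1.767 in².
Directional factor: 1.0 + 0.5 sin^1.5(35°) = 1.217.
F_nw = 0.6 × 80 × 1.217 = 58.43 ksi.
φR_n = 0.75 × 58.43 × 1.767 = 77.45 kip.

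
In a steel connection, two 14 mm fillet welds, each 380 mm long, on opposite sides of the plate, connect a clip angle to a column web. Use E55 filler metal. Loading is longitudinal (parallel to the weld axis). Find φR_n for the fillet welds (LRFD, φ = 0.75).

φR_n ≈ 1860 kN

E55XX → F_EXX = 550 MPa.
Effective throat t_e = 0.707 × 14 = 9.898 mm.
Total length L = 760 mm; A_we = 9.898 × 760 = 7522 mm².
F_nw = 0.6 F_EXX = 0.6 × 550 = 330 MPa.
φR_n = 0.75 × 330 × 7522 × 10⁻³ = 1862 kN.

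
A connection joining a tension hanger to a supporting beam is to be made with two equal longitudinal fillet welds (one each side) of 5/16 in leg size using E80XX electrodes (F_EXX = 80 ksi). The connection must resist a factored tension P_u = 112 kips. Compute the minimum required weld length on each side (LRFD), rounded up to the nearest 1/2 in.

L = 7.5 in on each side

Throat t_e = 0.707 × 0.3125 = 0.2209 in.
φr_n = 0.75 × 0.6 × 80 × 0.2209 = 7.954 kips/in.
L_req = P_u / φr_n = 112 / 7.954 = 14.08 in total.
Per side: 14.08 / 2 = 7.041 in.
Round up → use L = 7.5 in on each side.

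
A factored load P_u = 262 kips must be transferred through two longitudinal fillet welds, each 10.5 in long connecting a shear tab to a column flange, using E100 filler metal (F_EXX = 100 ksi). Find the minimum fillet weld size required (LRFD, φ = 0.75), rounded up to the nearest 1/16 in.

Total weld length L = 21 in.
Required throat t_e = P_u / (φ × 0.6 F_EXX × L) = 262 / (0.75 × 0.6 × 100 × 21) = 0.2772 in.
Required leg w = t_e / 0.707 = 0.3921 in → use 7/16 in.

w = 7/16 in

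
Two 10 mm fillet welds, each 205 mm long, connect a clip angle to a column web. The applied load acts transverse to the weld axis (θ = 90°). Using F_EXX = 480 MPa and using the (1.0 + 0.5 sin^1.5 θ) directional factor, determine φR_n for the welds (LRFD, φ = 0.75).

φR_n ≈ 939 kN

t_e = 0.707 × 10 = 7.07 mm; A_we = 7.07 × 410 = 2899 mm².
Directional factor: 1.0 + 0.5 sin^1.5(90°) = 1.5.
F_nw = 0.6 × 480 × 1.5 = 432 MPa.
φR_n = 0.75 × 432 × 2899 × 10⁻³ = 939.2 kN.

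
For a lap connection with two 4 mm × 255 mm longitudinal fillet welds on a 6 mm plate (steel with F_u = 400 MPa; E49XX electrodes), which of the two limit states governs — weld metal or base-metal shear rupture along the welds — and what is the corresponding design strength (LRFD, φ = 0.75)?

φR_n ≈ 318 kN (weld metal governs)

E49XX → F_EXX = 490 MPa.
t_e = 0.707 × 4 = 2.828 mm; L = 510 mm.
Weld metal: φR_n = 0.75 × 0.6 × 490 × 2.828 × 510 × 10⁻³ = 318 kN.
Base metal (shear rupture): φR_n = 0.75 × 0.6 × 400 × 6 × 510 × 10⁻³ = 550.8 kN.
Governing: weld metal.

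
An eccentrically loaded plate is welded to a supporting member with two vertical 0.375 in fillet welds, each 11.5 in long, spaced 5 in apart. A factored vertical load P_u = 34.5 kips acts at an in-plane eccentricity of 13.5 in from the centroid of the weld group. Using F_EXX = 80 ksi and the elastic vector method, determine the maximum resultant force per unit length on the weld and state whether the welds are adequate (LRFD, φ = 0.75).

Total weld length L_w = 23 in. Treat welds as unit-width lines.
Polar moment about centroid: J = 2[d³/12 + d(b/2)²] = 2[11.5³/12 + 11.5×2.5²] = 397.2 in³.
Direct shear f_v = P/L_w = 34.5 / 23 = 1.5 kip/in (vertical).
Torsion M = P·e = 34.5 × 13.5 = 465.75 kip·in.
Critical point at (x, y) = (2.5, 5.75) from centroid. f_tx = M·y/J = 6.742 kip/in; f_ty = M·x/J = 2.931 kip/in.
Resultant f_max = √[f_tx² + (f_v + f_ty)²] = √[6.742² + (1.5 + 2.931)²] = 8.068 kip/in.
Capacity per unit length: φr_n = 0.75 × 0.6 × 80 × (0.707 × 0.375) = 9.544 kip/in.
8.068 ≤ 9.544 → adequate.

f_max ≈ 8.07 kip/in; adequate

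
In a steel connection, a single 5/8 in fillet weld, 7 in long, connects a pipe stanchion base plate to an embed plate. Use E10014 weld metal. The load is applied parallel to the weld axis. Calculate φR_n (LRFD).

E100XX → F_EXX = 100 ksi.
Effective throat t_e = 0.707 × 0.625 = 0.4419 in.
Total length L = 7 in; A_we = 0.4419 × 7 = 3.093 in².
F_nw = 0.6 F_EXX = 0.6 × 100 = 60 ksi.
φR_n = 0.75 × 60 × 3.093 = 139.2 kips.

φR_n ≈ 139 kips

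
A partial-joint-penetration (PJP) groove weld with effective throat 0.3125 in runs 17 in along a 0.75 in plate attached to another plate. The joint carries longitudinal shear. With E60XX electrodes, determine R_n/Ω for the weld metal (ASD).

E60XX → F_EXX = 60 ksi.
Effective throat (given) t_e = 0.3125 in.
A_we = 0.3125 × 17 = 5.312 in².
F_nw = 0.6 F_EXX = 36 ksi.
R_n/Ω = (36 × 5.312) / 2.0 = 95.62 kip.

R_n/Ω ≈ 95.6 kip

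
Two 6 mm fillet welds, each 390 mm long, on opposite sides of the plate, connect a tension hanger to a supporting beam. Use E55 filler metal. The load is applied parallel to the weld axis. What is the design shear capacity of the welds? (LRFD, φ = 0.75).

E55XX → F_EXX = 550 MPa.
Effective throat t_e = 0.707 × 6 = 4.242 mm.
Total length L = 780 mm; A_we = 4.242 × 780 = 3309 mm².
F_nw = 0.6 F_EXX = 0.6 × 550 = 330 MPa.
φR_n = 0.75 × 330 × 3309 × 10⁻³ = 818.9 kN.

φR_n ≈ 819 kN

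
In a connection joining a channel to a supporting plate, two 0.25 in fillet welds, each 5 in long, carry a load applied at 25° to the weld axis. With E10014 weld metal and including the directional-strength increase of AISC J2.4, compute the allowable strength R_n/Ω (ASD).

E100XX → F_EXX = 100 ksi.
t_e = 0.707 × 0.25 = 0.1767 in; A_we = 0.1767 × 10 = 1.767 in².
Directional factor: 1.0 + 0.5 sin^1.5(25°) = 1.137.
F_nw = 0.6 × 100 × 1.137 = 68.24 ksi.
R_n/Ω = (68.24 × 1.767) / 2.0 = 60.31 kips.

R_n/Ω ≈ 60.3 kips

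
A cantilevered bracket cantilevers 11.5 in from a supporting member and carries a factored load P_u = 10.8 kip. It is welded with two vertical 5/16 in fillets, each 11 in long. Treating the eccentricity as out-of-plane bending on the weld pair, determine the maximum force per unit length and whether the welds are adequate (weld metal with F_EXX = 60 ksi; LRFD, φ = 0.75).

f_max ≈ 3.12 kip/in; adequate

L_w = 2 × 11 = 22 in; section modulus (unit throat) S = 2 × L²/6 = 40.33 in².
Direct shear f_v = P/L_w = 10.8/22 = 0.4909 kip/in.
Moment M = P × e = 10.8 × 11.5 = 124.2 kip·in; bending f_b = M/S = 3.079 kip/in.
f_max = √(f_v² + f_b²) = √(0.4909² + 3.079²) = 3.118 kip/in.
φr_n = 0.75 × 0.6 × 60 × (0.707 × 0.3125) = 5.965 kip/in → adequate.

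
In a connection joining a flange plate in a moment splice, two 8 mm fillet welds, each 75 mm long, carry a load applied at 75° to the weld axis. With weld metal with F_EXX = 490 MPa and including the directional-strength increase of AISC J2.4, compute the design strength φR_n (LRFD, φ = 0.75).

t_e = 0.707 × 8 = 5.656 mm; A_we = 5.656 × 150 = 848.4 mm².
Directional factor: 1.0 + 0.5 sin^1.5(75°) = 1.475.
F_nw = 0.6 × 490 × 1.475 = 433.6 MPa.
φR_n = 0.75 × 433.6 × 848.4 × 10⁻³ = 275.9 kN.

φR_n ≈ 276 kN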